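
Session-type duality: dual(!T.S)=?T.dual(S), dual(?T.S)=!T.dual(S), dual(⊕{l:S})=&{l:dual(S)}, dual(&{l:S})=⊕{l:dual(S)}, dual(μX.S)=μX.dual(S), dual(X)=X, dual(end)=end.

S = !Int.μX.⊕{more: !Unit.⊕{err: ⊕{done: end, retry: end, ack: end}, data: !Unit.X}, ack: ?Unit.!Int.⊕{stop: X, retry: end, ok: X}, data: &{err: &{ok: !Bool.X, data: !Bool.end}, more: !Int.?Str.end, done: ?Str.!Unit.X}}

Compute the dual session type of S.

!Int ↦ ?Int
  μX ↦ μX  (binder kept)
    ⊕{more,ack,data} ↦ &{more,ack,data}  (⊕→&)
      [more]
        !Unit ↦ ?Unit
          ⊕{err,data} ↦ &{err,data}  (⊕→&)
            [err]
              ⊕{done,retry,ack} ↦ &{done,retry,ack}  (⊕→&)
                [done]
                  dual(end) = end
                [retry]
                  dual(end) = end
                [ack]
                  dual(end) = end
            [data]
              !Unit ↦ ?Unit
                dual(X) = X
      [ack]
        ?Unit ↦ !Unit
          !Int ↦ ?Int
            ⊕{stop,retry,ok} ↦ &{stop,retry,ok}  (⊕→&)
              [stop]
                dual(X) = X
              [retry]
                dual(end) = end
              [ok]
                dual(X) = X
      [data]
        &{err,more,done} ↦ ⊕{err,more,done}  (external→internal)
          [err]
            &{ok,data} ↦ ⊕{ok,data}  (external→internal)
              [ok]
                !Bool ↦ ?Bool
                  dual(X) = X
              [data]
                !Bool ↦ ?Bool
                  dual(end) = end
          [more]
            !Int ↦ ?Int
              ?Str ↦ !Str
                dual(end) = end
          [done]
            ?Str ↦ !Str
              !Unit ↦ ?Unit
                dual(X) = X

?Int.μX.&{more: ?Unit.&{err: &{done: end, retry: end, ack: end}, data: ?Unit.X}, ack: !Unit.?Int.&{stop: X, retry: end, ok: X}, data: ⊕{err: ⊕{ok: ?Bool.X, data: ?Bool.end}, more: ?Int.!Str.end, done: !Str.?Unit.X}}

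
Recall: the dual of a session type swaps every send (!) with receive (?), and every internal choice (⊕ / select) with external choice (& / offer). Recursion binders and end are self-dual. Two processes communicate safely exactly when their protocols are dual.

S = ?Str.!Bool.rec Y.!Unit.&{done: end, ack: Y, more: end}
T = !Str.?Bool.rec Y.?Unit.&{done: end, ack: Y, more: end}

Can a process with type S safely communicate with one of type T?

?Str ‖ !Str  match
  !Bool ‖ ?Bool  match
    rec Y ‖ rec Y  match (rec unchanged)
      !Unit ‖ ?Unit  match
        &{done,ack,more} ‖ &{done,ack,more}  ✗ choice polarity not flipped — not dual

NO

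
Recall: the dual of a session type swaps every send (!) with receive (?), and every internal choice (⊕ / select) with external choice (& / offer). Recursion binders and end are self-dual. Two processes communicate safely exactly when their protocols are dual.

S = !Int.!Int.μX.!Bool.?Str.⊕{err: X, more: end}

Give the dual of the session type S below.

!Int = ?Int
  !Int = ?Int
    μX = μX  (rec unchanged)
      !Bool = ?Bool
        ?Str = !Str
          ⊕{err,more} = &{err,more}  (⊕→&)
            • err:
              X self-dual
            • more:
              end self-dual

?Int.?Int.μX.?Bool.!Str.&{err: X, more: end}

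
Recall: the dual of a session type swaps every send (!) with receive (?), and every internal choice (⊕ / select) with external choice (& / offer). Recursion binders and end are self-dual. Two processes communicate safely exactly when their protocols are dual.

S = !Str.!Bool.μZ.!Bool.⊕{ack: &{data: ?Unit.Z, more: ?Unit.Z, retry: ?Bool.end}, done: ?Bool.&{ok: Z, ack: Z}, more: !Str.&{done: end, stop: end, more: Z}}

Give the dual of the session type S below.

?Str.?Bool.μZ.?Bool.&{ack: ⊕{data: !Unit.Z, more: !Unit.Z, retry: !Bool.end}, done: !Bool.⊕{ok: Z, ack: Z}, more: ?Str.⊕{done: end, stop: end, more: Z}}

!Str ↦ ?Str
  !Bool ↦ ?Bool
    μZ ↦ μZ  (binder kept)
      !Bool ↦ ?Bool
        ⊕{ack,done,more} ↦ &{ack,done,more}  (⊕→&)
          case ack:
            &{data,more,retry} ↦ ⊕{data,more,retry}  (&→⊕)
              case data:
                ?Unit ↦ !Unit
                  Z self-dual
              case more:
                ?Unit ↦ !Unit
                  Z self-dual
              case retry:
                ?Bool ↦ !Bool
                  end self-dual
          case done:
            ?Bool ↦ !Bool
              &{ok,ack} ↦ ⊕{ok,ack}  (&→⊕)
                case ok:
                  Z self-dual
                case ack:
                  Z self-dual
          case more:
            !Str ↦ ?Str
              &{done,stop,more} ↦ ⊕{done,stop,more}  (&→⊕)
                case done:
                  end self-dual
                case stop:
                  end self-dual
                case more:
                  Z self-dual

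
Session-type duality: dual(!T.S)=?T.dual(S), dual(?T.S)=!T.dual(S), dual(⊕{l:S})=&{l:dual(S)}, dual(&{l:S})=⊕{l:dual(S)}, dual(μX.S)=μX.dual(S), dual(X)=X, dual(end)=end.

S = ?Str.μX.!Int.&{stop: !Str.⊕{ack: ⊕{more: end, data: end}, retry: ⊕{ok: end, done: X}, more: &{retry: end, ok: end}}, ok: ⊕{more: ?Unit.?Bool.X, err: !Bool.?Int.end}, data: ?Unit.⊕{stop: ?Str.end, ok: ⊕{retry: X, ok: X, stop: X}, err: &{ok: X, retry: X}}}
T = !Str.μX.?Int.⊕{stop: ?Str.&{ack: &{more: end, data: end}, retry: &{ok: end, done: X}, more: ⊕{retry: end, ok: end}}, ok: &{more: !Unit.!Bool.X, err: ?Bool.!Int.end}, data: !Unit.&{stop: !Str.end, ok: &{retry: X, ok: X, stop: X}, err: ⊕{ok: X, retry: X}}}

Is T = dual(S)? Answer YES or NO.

?Str ‖ !Str  ok
  μX ‖ μX  ok (rec unchanged)
    !Int ‖ ?Int  ok
      &{stop,ok,data} ‖ ⊕{stop,ok,data}  ok label sets agree
        case stop:
          !Str ‖ ?Str  ok
            ⊕{ack,retry,more} ‖ &{ack,retry,more}  ok label sets agree
              case ack:
                ⊕{more,data} ‖ &{more,data}  ok label sets agree
                  case more:
                    end ‖ end  ok
                  case data:
                    end ‖ end  ok
              case retry:
                ⊕{ok,done} ‖ &{ok,done}  ok label sets agree
                  case ok:
                    end ‖ end  ok
                  case done:
                    X ‖ X  ok
              case more:
                &{retry,ok} ‖ ⊕{retry,ok}  ok label sets agree
                  case retry:
                    end ‖ end  ok
                  case ok:
                    end ‖ end  ok
        case ok:
          ⊕{more,err} ‖ &{more,err}  ok label sets agree
            case more:
              ?Unit ‖ !Unit  ok
                ?Bool ‖ !Bool  ok
                  X ‖ X  ok
            case err:
              !Bool ‖ ?Bool  ok
                ?Int ‖ !Int  ok
                  end ‖ end  ok
        case data:
          ?Unit ‖ !Unit  ok
            ⊕{stop,ok,err} ‖ &{stop,ok,err}  ok label sets agree
              case stop:
                ?Str ‖ !Str  ok
                  end ‖ end  ok
              case ok:
                ⊕{retry,ok,stop} ‖ &{retry,ok,stop}  ok label sets agree
                  case retry:
                    X ‖ X  ok
                  case ok:
                    X ‖ X  ok
                  case stop:
                    X ‖ X  ok
              case err:
                &{ok,retry} ‖ ⊕{ok,retry}  ok label sets agree
                  case ok:
                    X ‖ X  ok
                  case retry:
                    X ‖ X  ok

YES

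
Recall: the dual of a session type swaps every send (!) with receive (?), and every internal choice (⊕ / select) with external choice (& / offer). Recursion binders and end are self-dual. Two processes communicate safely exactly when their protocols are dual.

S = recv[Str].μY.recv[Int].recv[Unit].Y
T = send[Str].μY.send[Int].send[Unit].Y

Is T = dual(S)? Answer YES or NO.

YES

recv[Str] vs send[Str]  ✓
  μY vs μY  ✓ (binder kept)
    recv[Int] vs send[Int]  ✓
      recv[Unit] vs send[Unit]  ✓
        Y vs Y  ✓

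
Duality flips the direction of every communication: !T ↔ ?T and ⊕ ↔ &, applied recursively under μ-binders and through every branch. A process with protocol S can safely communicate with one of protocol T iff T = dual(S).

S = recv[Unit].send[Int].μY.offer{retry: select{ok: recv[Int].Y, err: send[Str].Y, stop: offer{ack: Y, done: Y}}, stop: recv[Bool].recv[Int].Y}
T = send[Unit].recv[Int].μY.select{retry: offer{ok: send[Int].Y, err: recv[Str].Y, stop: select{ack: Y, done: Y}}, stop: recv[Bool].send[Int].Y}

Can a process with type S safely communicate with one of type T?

NO

recv[Unit] | send[Unit]  ok
  send[Int] | recv[Int]  ok
    μY | μY  ok (rec unchanged)
      offer{retry,stop} | select{retry,stop}  ok labels match
        [retry]
          select{ok,err,stop} | offer{ok,err,stop}  ok labels match
            [ok]
              recv[Int] | send[Int]  ok
                Y | Y  ok
            [err]
              send[Str] | recv[Str]  ok
                Y | Y  ok
            [stop]
              offer{ack,done} | select{ack,done}  ok labels match
                [ack]
                  Y | Y  ok
                [done]
                  Y | Y  ok
        [stop]
          recv[Bool] | recv[Bool]  ✗ same direction on both sides — not dual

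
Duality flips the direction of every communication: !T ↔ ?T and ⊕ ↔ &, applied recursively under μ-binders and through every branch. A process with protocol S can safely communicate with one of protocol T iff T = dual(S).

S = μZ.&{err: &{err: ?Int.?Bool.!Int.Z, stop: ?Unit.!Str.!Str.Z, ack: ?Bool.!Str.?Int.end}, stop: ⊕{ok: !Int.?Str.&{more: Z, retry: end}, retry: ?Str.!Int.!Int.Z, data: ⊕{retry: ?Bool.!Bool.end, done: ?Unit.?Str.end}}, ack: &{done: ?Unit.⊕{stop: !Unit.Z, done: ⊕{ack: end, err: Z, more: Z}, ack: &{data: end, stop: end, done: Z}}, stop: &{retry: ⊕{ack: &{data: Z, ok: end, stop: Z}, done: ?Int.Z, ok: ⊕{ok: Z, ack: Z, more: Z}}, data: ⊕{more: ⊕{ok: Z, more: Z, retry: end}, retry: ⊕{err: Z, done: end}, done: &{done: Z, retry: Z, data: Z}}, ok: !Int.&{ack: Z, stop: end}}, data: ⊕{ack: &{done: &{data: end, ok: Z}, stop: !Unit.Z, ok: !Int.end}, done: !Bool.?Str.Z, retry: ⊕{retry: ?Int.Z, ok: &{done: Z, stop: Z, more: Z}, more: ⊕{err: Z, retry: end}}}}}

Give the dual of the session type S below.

μZ.⊕{err: ⊕{err: !Int.!Bool.?Int.Z, stop: !Unit.?Str.?Str.Z, ack: !Bool.?Str.!Int.end}, stop: &{ok: ?Int.!Str.⊕{more: Z, retry: end}, retry: !Str.?Int.?Int.Z, data: &{retry: !Bool.?Bool.end, done: !Unit.!Str.end}}, ack: ⊕{done: !Unit.&{stop: ?Unit.Z, done: &{ack: end, err: Z, more: Z}, ack: ⊕{data: end, stop: end, done: Z}}, stop: ⊕{retry: &{ack: ⊕{data: Z, ok: end, stop: Z}, done: !Int.Z, ok: &{ok: Z, ack: Z, more: Z}}, data: &{more: &{ok: Z, more: Z, retry: end}, retry: &{err: Z, done: end}, done: ⊕{done: Z, retry: Z, data: Z}}, ok: ?Int.⊕{ack: Z, stop: end}}, data: &{ack: ⊕{done: ⊕{data: end, ok: Z}, stop: ?Unit.Z, ok: ?Int.end}, done: ?Bool.!Str.Z, retry: &{retry: !Int.Z, ok: ⊕{done: Z, stop: Z, more: Z}, more: &{err: Z, retry: end}}}}}

μZ → μZ  (rec unchanged)
  &{err,stop,ack} → ⊕{err,stop,ack}  (offer→select)
    • err:
      &{err,stop,ack} → ⊕{err,stop,ack}  (offer→select)
        • err:
          ?Int → !Int
            ?Bool → !Bool
              !Int → ?Int
                Z ↦ Z
        • stop:
          ?Unit → !Unit
            !Str → ?Str
              !Str → ?Str
                Z ↦ Z
        • ack:
          ?Bool → !Bool
            !Str → ?Str
              ?Int → !Int
                end ↦ end
    • stop:
      ⊕{ok,retry,data} → &{ok,retry,data}  (internal→external)
        • ok:
          !Int → ?Int
            ?Str → !Str
              &{more,retry} → ⊕{more,retry}  (offer→select)
                • more:
                  Z ↦ Z
                • retry:
                  end ↦ end
        • retry:
          ?Str → !Str
            !Int → ?Int
              !Int → ?Int
                Z ↦ Z
        • data:
          ⊕{retry,done} → &{retry,done}  (internal→external)
            • retry:
              ?Bool → !Bool
                !Bool → ?Bool
                  end ↦ end
            • done:
              ?Unit → !Unit
                ?Str → !Str
                  end ↦ end
    • ack:
      &{done,stop,data} → ⊕{done,stop,data}  (offer→select)
        • done:
          ?Unit → !Unit
            ⊕{stop,done,ack} → &{stop,done,ack}  (internal→external)
              • stop:
                !Unit → ?Unit
                  Z ↦ Z
              • done:
                ⊕{ack,err,more} → &{ack,err,more}  (internal→external)
                  • ack:
                    end ↦ end
                  • err:
                    Z ↦ Z
                  • more:
                    Z ↦ Z
              • ack:
                &{data,stop,done} → ⊕{data,stop,done}  (offer→select)
                  • data:
                    end ↦ end
                  • stop:
                    end ↦ end
                  • done:
                    Z ↦ Z
        • stop:
          &{retry,data,ok} → ⊕{retry,data,ok}  (offer→select)
            • retry:
              ⊕{ack,done,ok} → &{ack,done,ok}  (internal→external)
                • ack:
                  &{data,ok,stop} → ⊕{data,ok,stop}  (offer→select)
                    • data:
                      Z ↦ Z
                    • ok:
                      end ↦ end
                    • stop:
                      Z ↦ Z
                • done:
                  ?Int → !Int
                    Z ↦ Z
                • ok:
                  ⊕{ok,ack,more} → &{ok,ack,more}  (internal→external)
                    • ok:
                      Z ↦ Z
                    • ack:
                      Z ↦ Z
                    • more:
                      Z ↦ Z
            • data:
              ⊕{more,retry,done} → &{more,retry,done}  (internal→external)
                • more:
                  ⊕{ok,more,retry} → &{ok,more,retry}  (internal→external)
                    • ok:
                      Z ↦ Z
                    • more:
                      Z ↦ Z
                    • retry:
                      end ↦ end
                • retry:
                  ⊕{err,done} → &{err,done}  (internal→external)
                    • err:
                      Z ↦ Z
                    • done:
                      end ↦ end
                • done:
                  &{done,retry,data} → ⊕{done,retry,data}  (offer→select)
                    • done:
                      Z ↦ Z
                    • retry:
                      Z ↦ Z
                    • data:
                      Z ↦ Z
            • ok:
              !Int → ?Int
                &{ack,stop} → ⊕{ack,stop}  (offer→select)
                  • ack:
                    Z ↦ Z
                  • stop:
                    end ↦ end
        • data:
          ⊕{ack,done,retry} → &{ack,done,retry}  (internal→external)
            • ack:
              &{done,stop,ok} → ⊕{done,stop,ok}  (offer→select)
                • done:
                  &{data,ok} → ⊕{data,ok}  (offer→select)
                    • data:
                      end ↦ end
                    • ok:
                      Z ↦ Z
                • stop:
                  !Unit → ?Unit
                    Z ↦ Z
                • ok:
                  !Int → ?Int
                    end ↦ end
            • done:
              !Bool → ?Bool
                ?Str → !Str
                  Z ↦ Z
            • retry:
              ⊕{retry,ok,more} → &{retry,ok,more}  (internal→external)
                • retry:
                  ?Int → !Int
                    Z ↦ Z
                • ok:
                  &{done,stop,more} → ⊕{done,stop,more}  (offer→select)
                    • done:
                      Z ↦ Z
                    • stop:
                      Z ↦ Z
                    • more:
                      Z ↦ Z
                • more:
                  ⊕{err,retry} → &{err,retry}  (internal→external)
                    • err:
                      Z ↦ Z
                    • retry:
                      end ↦ end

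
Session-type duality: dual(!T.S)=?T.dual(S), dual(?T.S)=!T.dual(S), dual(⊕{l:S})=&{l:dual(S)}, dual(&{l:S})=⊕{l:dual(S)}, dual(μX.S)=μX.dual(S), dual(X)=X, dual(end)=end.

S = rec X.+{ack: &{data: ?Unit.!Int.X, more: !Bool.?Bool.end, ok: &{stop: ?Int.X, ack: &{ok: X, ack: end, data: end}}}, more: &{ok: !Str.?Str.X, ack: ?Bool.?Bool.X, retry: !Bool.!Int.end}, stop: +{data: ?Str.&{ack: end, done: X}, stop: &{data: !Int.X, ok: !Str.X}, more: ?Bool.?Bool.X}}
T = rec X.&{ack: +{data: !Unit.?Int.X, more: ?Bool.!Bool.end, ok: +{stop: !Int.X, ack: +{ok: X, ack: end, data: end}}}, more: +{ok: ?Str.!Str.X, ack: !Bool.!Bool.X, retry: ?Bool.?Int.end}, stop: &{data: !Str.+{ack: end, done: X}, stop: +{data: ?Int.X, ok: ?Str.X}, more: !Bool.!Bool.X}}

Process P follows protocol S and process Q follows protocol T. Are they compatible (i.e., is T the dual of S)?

rec X vs rec X  match (rec unchanged)
  +{ack,more,stop} vs &{ack,more,stop}  match labels match
    [ack]
      &{data,more,ok} vs +{data,more,ok}  match labels match
        [data]
          ?Unit vs !Unit  match
            !Int vs ?Int  match
              X vs X  match
        [more]
          !Bool vs ?Bool  match
            ?Bool vs !Bool  match
              end vs end  match
        [ok]
          &{stop,ack} vs +{stop,ack}  match labels match
            [stop]
              ?Int vs !Int  match
                X vs X  match
            [ack]
              &{ok,ack,data} vs +{ok,ack,data}  match labels match
                [ok]
                  X vs X  match
                [ack]
                  end vs end  match
                [data]
                  end vs end  match
    [more]
      &{ok,ack,retry} vs +{ok,ack,retry}  match labels match
        [ok]
          !Str vs ?Str  match
            ?Str vs !Str  match
              X vs X  match
        [ack]
          ?Bool vs !Bool  match
            ?Bool vs !Bool  match
              X vs X  match
        [retry]
          !Bool vs ?Bool  match
            !Int vs ?Int  match
              end vs end  match
    [stop]
      +{data,stop,more} vs &{data,stop,more}  match labels match
        [data]
          ?Str vs !Str  match
            &{ack,done} vs +{ack,done}  match labels match
              [ack]
                end vs end  match
              [done]
                X vs X  match
        [stop]
          &{data,ok} vs +{data,ok}  match labels match
            [data]
              !Int vs ?Int  match
                X vs X  match
            [ok]
              !Str vs ?Str  match
                X vs X  match
        [more]
          ?Bool vs !Bool  match
            ?Bool vs !Bool  match
              X vs X  match

YES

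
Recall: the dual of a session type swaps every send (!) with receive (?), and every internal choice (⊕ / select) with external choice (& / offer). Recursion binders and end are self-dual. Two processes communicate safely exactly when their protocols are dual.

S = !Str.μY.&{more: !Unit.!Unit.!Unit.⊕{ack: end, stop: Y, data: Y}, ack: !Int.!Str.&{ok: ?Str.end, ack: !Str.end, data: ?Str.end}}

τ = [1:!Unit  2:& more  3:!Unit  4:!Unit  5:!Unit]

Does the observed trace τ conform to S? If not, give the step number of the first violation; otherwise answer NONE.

1

@1 got !Unit, protocol expects !Str  ✗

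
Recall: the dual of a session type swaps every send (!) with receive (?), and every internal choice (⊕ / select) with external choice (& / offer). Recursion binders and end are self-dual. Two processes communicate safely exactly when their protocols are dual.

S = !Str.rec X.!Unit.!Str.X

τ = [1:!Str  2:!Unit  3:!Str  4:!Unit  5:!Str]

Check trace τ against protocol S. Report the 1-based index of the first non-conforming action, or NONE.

NONE

[1] !Str  match  state: rec X.…
[2] !Unit  match  state: !Str.rec X.…
[3] !Str  match  state: rec X.…
[4] !Unit  match  state: !Str.rec X.…
[5] !Str  match  state: rec X.…
trace exhausted — no violation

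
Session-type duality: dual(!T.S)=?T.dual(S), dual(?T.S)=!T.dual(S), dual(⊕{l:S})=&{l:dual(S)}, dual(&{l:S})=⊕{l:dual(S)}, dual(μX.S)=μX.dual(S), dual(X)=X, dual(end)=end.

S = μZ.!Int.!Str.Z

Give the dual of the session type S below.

μZ ↦ μZ  (binder kept)
  !Int ↦ ?Int
    !Str ↦ ?Str
      dual(Z) = Z

μZ.?Int.?Str.Z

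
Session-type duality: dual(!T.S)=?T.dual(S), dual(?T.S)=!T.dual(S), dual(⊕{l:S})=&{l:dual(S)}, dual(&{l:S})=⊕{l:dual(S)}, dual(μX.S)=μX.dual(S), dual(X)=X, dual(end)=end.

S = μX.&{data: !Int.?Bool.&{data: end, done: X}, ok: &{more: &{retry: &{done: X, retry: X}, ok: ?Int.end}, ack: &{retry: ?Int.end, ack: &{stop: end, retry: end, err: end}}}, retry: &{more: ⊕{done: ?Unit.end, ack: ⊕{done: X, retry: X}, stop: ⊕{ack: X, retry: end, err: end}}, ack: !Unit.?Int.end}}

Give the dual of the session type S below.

μX.⊕{data: ?Int.!Bool.⊕{data: end, done: X}, ok: ⊕{more: ⊕{retry: ⊕{done: X, retry: X}, ok: !Int.end}, ack: ⊕{retry: !Int.end, ack: ⊕{stop: end, retry: end, err: end}}}, retry: ⊕{more: &{done: !Unit.end, ack: &{done: X, retry: X}, stop: &{ack: X, retry: end, err: end}}, ack: ?Unit.!Int.end}}

μX ↦ μX  (μ self-dual)
  &{data,ok,retry} ↦ ⊕{data,ok,retry}  (external→internal)
    [data]
      !Int ↦ ?Int
        ?Bool ↦ !Bool
          &{data,done} ↦ ⊕{data,done}  (external→internal)
            [data]
              dual(end) = end
            [done]
              dual(X) = X
    [ok]
      &{more,ack} ↦ ⊕{more,ack}  (external→internal)
        [more]
          &{retry,ok} ↦ ⊕{retry,ok}  (external→internal)
            [retry]
              &{done,retry} ↦ ⊕{done,retry}  (external→internal)
                [done]
                  dual(X) = X
                [retry]
                  dual(X) = X
            [ok]
              ?Int ↦ !Int
                dual(end) = end
        [ack]
          &{retry,ack} ↦ ⊕{retry,ack}  (external→internal)
            [retry]
              ?Int ↦ !Int
                dual(end) = end
            [ack]
              &{stop,retry,err} ↦ ⊕{stop,retry,err}  (external→internal)
                [stop]
                  dual(end) = end
                [retry]
                  dual(end) = end
                [err]
                  dual(end) = end
    [retry]
      &{more,ack} ↦ ⊕{more,ack}  (external→internal)
        [more]
          ⊕{done,ack,stop} ↦ &{done,ack,stop}  (⊕→&)
            [done]
              ?Unit ↦ !Unit
                dual(end) = end
            [ack]
              ⊕{done,retry} ↦ &{done,retry}  (⊕→&)
                [done]
                  dual(X) = X
                [retry]
                  dual(X) = X
            [stop]
              ⊕{ack,retry,err} ↦ &{ack,retry,err}  (⊕→&)
                [ack]
                  dual(X) = X
                [retry]
                  dual(end) = end
                [err]
                  dual(end) = end
        [ack]
          !Unit ↦ ?Unit
            ?Int ↦ !Int
              dual(end) = end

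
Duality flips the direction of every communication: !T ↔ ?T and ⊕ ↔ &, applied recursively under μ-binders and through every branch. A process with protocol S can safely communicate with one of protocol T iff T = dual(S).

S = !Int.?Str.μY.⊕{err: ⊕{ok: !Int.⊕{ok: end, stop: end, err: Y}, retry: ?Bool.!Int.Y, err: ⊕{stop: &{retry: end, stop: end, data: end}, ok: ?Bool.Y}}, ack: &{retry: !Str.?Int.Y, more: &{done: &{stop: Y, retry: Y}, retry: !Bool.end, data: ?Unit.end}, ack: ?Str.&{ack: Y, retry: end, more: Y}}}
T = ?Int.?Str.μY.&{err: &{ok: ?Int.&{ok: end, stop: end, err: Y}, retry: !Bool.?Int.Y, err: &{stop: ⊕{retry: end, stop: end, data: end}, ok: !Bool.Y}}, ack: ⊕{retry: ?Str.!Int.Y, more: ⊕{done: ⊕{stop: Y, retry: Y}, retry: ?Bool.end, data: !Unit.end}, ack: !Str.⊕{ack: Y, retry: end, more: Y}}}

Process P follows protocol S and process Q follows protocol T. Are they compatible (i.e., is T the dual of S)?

NO

!Int ‖ ?Int  ✓
  ?Str ‖ ?Str  ✗ same direction on both sides — not dual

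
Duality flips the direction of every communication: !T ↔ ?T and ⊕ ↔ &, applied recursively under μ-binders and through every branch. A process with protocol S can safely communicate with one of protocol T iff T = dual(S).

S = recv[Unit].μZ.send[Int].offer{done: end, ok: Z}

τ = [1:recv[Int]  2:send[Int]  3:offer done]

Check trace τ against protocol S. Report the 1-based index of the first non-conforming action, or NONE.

1

[1] got recv[Int], protocol expects recv[Unit]  ✗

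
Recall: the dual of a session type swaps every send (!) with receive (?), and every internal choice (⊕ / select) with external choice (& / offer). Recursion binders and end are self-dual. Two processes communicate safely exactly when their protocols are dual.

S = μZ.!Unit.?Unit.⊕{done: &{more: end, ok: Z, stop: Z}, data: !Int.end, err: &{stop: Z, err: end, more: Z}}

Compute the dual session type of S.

μZ.?Unit.!Unit.&{done: ⊕{more: end, ok: Z, stop: Z}, data: ?Int.end, err: ⊕{stop: Z, err: end, more: Z}}

μZ → μZ  (binder kept)
  !Unit → ?Unit
    ?Unit → !Unit
      ⊕{done,data,err} → &{done,data,err}  (⊕→&)
        case done:
          &{more,ok,stop} → ⊕{more,ok,stop}  (&→⊕)
            case more:
              end self-dual
            case ok:
              Z self-dual
            case stop:
              Z self-dual
        case data:
          !Int → ?Int
            end self-dual
        case err:
          &{stop,err,more} → ⊕{stop,err,more}  (&→⊕)
            case stop:
              Z self-dual
            case err:
              end self-dual
            case more:
              Z self-dual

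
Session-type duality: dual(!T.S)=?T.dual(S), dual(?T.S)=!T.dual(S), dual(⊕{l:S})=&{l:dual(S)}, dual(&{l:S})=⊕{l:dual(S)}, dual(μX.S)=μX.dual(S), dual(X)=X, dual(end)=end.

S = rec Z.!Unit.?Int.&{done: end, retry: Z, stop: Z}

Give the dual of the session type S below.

rec Z = rec Z  (μ self-dual)
  !Unit = ?Unit
    ?Int = !Int
      &{done,retry,stop} = +{done,retry,stop}  (&→⊕)
        [done]
          end ↦ end
        [retry]
          Z ↦ Z
        [stop]
          Z ↦ Z

rec Z.?Unit.!Int.+{done: end, retry: Z, stop: Z}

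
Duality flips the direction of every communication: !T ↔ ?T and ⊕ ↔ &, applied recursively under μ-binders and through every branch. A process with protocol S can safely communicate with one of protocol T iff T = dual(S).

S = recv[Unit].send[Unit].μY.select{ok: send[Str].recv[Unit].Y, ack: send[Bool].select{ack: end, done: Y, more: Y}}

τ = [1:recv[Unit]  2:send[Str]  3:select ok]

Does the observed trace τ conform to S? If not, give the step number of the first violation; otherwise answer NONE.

@1 recv[Unit]  ok  residual = send[Unit].μY.…
@2 got send[Str], protocol expects send[Unit]  ✗

2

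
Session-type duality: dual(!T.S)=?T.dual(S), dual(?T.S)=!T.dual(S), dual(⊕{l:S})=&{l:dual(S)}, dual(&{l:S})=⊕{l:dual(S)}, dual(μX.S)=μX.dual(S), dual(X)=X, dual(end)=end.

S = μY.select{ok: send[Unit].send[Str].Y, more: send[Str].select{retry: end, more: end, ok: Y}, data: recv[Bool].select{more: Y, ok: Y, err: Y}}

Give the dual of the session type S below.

μY.offer{ok: recv[Unit].recv[Str].Y, more: recv[Str].offer{retry: end, more: end, ok: Y}, data: send[Bool].offer{more: Y, ok: Y, err: Y}}

μY → μY  (binder kept)
  select{ok,more,data} → offer{ok,more,data}  (internal→external)
    • ok:
      send[Unit] → recv[Unit]
        send[Str] → recv[Str]
          Y self-dual
    • more:
      send[Str] → recv[Str]
        select{retry,more,ok} → offer{retry,more,ok}  (internal→external)
          • retry:
            end self-dual
          • more:
            end self-dual
          • ok:
            Y self-dual
    • data:
      recv[Bool] → send[Bool]
        select{more,ok,err} → offer{more,ok,err}  (internal→external)
          • more:
            Y self-dual
          • ok:
            Y self-dual
          • err:
            Y self-dual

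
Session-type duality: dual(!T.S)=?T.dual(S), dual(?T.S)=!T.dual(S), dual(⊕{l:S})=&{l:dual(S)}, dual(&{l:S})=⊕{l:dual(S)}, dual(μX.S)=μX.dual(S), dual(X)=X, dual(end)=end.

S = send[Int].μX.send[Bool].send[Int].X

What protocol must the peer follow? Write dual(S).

recv[Int].μX.recv[Bool].recv[Int].X

send[Int] ↦ recv[Int]
  μX ↦ μX  (μ self-dual)
    send[Bool] ↦ recv[Bool]
      send[Int] ↦ recv[Int]
        X ↦ X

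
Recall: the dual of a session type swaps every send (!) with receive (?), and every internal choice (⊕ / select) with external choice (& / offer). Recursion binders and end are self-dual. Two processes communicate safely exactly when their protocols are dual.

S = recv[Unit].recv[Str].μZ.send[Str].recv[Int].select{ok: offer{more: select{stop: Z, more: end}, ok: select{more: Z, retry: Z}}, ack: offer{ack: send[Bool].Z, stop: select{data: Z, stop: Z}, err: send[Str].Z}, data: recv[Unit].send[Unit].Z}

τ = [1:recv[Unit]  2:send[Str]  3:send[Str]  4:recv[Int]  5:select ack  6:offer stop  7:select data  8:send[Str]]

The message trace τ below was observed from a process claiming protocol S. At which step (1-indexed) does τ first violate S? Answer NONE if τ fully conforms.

2

step 1: recv[Unit]  ok  residual = recv[Str].μZ.…
step 2: got send[Str], protocol expects recv[Str]  ✗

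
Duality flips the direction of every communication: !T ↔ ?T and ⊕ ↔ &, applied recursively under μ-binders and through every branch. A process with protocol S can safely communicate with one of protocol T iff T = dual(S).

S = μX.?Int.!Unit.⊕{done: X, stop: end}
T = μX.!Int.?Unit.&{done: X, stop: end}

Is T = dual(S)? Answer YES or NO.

YES

μX vs μX  ✓ (μ self-dual)
  ?Int vs !Int  ✓
    !Unit vs ?Unit  ✓
      ⊕{done,stop} vs &{done,stop}  ✓ label sets agree
        case done:
          X vs X  ✓
        case stop:
          end vs end  ✓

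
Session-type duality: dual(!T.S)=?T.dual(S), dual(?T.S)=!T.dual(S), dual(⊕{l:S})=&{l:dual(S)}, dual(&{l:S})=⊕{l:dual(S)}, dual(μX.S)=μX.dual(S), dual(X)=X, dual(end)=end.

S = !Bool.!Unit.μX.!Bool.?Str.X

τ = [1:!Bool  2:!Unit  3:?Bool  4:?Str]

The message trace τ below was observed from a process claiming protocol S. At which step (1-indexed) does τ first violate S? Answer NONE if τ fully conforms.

3

[1] !Bool  match  state: !Unit.μX.…
[2] !Unit  match  state: μX.…
[3] got ?Bool, protocol expects !Bool  ✗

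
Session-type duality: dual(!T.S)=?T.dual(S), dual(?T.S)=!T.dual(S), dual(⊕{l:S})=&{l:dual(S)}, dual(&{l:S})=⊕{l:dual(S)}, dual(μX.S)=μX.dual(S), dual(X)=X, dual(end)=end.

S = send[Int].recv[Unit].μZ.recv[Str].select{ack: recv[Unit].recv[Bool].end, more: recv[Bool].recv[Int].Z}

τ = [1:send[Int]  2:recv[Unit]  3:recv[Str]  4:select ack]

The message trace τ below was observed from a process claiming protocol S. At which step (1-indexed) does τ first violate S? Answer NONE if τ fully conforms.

step 1: send[Int]  ok  residual = recv[Unit].μZ.…
step 2: recv[Unit]  ok  residual = μZ.…
step 3: recv[Str]  ok  residual = select{ack: recv[Unit].recv[Bool].end, more: recv[Bool].recv[Int].μZ.…}
step 4: select ack  ok  residual = recv[Unit].recv[Bool].end
τ conforms to S (length 4)

NONE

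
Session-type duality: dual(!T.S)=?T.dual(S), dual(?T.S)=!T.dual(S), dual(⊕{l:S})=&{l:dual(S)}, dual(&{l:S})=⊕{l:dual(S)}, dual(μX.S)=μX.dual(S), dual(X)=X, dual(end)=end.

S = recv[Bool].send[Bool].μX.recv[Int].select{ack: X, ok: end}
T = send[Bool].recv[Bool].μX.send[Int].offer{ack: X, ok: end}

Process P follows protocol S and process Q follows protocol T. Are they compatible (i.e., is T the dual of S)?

YES

recv[Bool] ‖ send[Bool]  ✓
  send[Bool] ‖ recv[Bool]  ✓
    μX ‖ μX  ✓ (binder kept)
      recv[Int] ‖ send[Int]  ✓
        select{ack,ok} ‖ offer{ack,ok}  ✓ same labels
          case ack:
            X ‖ X  ✓
          case ok:
            end ‖ end  ✓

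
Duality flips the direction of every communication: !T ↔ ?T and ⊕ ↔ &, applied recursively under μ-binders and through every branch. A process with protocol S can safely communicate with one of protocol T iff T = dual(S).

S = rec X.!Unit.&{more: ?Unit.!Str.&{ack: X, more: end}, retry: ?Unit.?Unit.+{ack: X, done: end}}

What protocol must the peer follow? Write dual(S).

rec X.?Unit.+{more: !Unit.?Str.+{ack: X, more: end}, retry: !Unit.!Unit.&{ack: X, done: end}}

rec X → rec X  (rec unchanged)
  !Unit → ?Unit
    &{more,retry} → +{more,retry}  (external→internal)
      case more:
        ?Unit → !Unit
          !Str → ?Str
            &{ack,more} → +{ack,more}  (external→internal)
              case ack:
                X self-dual
              case more:
                end self-dual
      case retry:
        ?Unit → !Unit
          ?Unit → !Unit
            +{ack,done} → &{ack,done}  (internal→external)
              case ack:
                X self-dual
              case done:
                end self-dual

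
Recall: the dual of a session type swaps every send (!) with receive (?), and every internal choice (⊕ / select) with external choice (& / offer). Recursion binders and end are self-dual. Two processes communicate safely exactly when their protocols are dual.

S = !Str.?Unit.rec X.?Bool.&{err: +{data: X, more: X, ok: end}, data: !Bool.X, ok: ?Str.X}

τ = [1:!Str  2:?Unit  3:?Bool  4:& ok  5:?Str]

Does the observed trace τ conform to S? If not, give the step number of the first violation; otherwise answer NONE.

[1] !Str  ✓  residual = ?Unit.rec X.…
[2] ?Unit  ✓  residual = rec X.…
[3] ?Bool  ✓  residual = &{err: +{data: rec X.…, more: rec X.…, ok: end}, data: !Bool.rec X.…, ok: ?Str.rec X.…}
[4] & ok  ✓  residual = ?Str.rec X.…
[5] ?Str  ✓  residual = rec X.…
τ conforms to S (length 5)

NONE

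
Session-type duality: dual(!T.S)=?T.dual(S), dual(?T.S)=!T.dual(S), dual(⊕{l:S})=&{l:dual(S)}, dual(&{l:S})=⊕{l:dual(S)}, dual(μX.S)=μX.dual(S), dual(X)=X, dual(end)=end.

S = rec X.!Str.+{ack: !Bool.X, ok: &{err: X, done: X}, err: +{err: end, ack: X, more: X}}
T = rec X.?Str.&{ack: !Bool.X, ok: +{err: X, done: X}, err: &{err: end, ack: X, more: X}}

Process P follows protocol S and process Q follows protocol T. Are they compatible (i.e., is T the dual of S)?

rec X vs rec X  match (rec unchanged)
  !Str vs ?Str  match
    +{ack,ok,err} vs &{ack,ok,err}  match labels match
      • ack:
        !Bool vs !Bool  ✗ same direction on both sides — not dual

NO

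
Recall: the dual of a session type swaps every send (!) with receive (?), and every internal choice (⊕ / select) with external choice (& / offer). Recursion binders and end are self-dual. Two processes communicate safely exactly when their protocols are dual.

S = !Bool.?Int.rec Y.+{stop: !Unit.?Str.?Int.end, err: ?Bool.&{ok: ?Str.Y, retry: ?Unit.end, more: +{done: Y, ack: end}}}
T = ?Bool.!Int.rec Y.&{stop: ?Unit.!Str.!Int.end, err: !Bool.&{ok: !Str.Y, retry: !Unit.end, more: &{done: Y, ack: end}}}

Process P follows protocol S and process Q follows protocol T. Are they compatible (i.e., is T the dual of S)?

NO

!Bool vs ?Bool  ✓
  ?Int vs !Int  ✓
    rec Y vs rec Y  ✓ (rec unchanged)
      +{stop,err} vs &{stop,err}  ✓ labels match
        [stop]
          !Unit vs ?Unit  ✓
            ?Str vs !Str  ✓
              ?Int vs !Int  ✓
                end vs end  ✓
        [err]
          ?Bool vs !Bool  ✓
            &{ok,retry,more} vs &{ok,retry,more}  ✗ choice polarity not flipped — not dual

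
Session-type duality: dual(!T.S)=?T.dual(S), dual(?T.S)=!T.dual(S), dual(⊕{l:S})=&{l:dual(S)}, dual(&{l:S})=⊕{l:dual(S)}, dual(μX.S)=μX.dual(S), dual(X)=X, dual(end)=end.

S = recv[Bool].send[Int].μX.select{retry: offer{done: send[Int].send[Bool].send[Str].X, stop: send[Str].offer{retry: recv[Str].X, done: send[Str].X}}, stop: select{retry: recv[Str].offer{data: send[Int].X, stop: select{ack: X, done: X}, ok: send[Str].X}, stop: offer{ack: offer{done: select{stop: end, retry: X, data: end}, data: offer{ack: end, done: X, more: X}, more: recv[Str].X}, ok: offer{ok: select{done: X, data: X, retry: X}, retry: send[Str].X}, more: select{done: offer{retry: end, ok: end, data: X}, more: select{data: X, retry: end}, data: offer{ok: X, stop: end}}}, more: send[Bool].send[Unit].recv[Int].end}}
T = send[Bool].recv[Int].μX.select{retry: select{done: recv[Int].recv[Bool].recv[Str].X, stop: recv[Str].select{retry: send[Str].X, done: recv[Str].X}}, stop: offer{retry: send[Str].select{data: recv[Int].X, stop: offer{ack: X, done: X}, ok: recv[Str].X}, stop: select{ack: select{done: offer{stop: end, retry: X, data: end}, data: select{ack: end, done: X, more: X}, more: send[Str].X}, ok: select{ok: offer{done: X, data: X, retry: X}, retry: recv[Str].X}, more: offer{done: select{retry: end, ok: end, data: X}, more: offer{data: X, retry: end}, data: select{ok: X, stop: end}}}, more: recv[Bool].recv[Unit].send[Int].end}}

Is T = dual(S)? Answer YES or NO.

recv[Bool] | send[Bool]  ok
  send[Int] | recv[Int]  ok
    μX | μX  ok (binder kept)
      select{retry,stop} | select{retry,stop}  ✗ choice polarity not flipped — not dual

NO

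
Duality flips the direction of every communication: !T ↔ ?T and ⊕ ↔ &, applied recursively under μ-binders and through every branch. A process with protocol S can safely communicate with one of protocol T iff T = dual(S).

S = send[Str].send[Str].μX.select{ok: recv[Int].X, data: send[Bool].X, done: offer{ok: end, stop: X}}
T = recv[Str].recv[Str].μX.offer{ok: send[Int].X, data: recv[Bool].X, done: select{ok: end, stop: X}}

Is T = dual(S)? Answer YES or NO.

YES

send[Str] | recv[Str]  ok
  send[Str] | recv[Str]  ok
    μX | μX  ok (binder kept)
      select{ok,data,done} | offer{ok,data,done}  ok label sets agree
        [ok]
          recv[Int] | send[Int]  ok
            X | X  ok
        [data]
          send[Bool] | recv[Bool]  ok
            X | X  ok
        [done]
          offer{ok,stop} | select{ok,stop}  ok label sets agree
            [ok]
              end | end  ok
            [stop]
              X | X  ok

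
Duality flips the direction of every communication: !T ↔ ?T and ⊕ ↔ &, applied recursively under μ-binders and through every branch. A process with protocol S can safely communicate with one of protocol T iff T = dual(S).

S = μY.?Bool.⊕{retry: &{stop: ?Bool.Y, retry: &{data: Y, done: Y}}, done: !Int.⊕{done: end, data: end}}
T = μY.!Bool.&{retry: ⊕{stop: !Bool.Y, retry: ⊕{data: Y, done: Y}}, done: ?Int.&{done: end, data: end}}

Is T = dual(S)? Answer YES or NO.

μY | μY  ok (binder kept)
  ?Bool | !Bool  ok
    ⊕{retry,done} | &{retry,done}  ok same labels
      case retry:
        &{stop,retry} | ⊕{stop,retry}  ok same labels
          case stop:
            ?Bool | !Bool  ok
              Y | Y  ok
          case retry:
            &{data,done} | ⊕{data,done}  ok same labels
              case data:
                Y | Y  ok
              case done:
                Y | Y  ok
      case done:
        !Int | ?Int  ok
          ⊕{done,data} | &{done,data}  ok same labels
            case done:
              end | end  ok
            case data:
              end | end  ok

YES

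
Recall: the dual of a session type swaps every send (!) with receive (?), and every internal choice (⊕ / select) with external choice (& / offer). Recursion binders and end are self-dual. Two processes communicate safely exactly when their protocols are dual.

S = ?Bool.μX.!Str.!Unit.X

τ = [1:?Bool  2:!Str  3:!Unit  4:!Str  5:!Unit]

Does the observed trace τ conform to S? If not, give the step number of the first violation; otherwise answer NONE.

NONE

[1] ?Bool  ok  state: μX.…
[2] !Str  ok  state: !Unit.μX.…
[3] !Unit  ok  state: μX.…
[4] !Str  ok  state: !Unit.μX.…
[5] !Unit  ok  state: μX.…
all 5 steps conform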